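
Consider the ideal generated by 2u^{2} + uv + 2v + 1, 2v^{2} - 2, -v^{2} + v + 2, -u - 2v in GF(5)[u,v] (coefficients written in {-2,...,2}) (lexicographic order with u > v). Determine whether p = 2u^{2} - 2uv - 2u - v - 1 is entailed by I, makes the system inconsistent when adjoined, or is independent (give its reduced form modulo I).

First compute the reduced Gröbner basis of I by Buchberger's algorithm.
f_1 = 2u^{2} + uv + 2v + 1, LT = u^{2}.
f_2 = 2v^{2} - 2, LT = v^{2}.
f_3 = -v^{2} + v + 2, LT = v^{2}.
f_4 = -u - 2v, LT = u.

S(f_1,f_4): lcm = u^{2}. S = uv + v - 2.
  reduce S modulo (f_1, f_2, f_3, f_4):
  remainder v + 1 ≠ 0; add h_5 = v + 1 to the basis.

The other S-polynomials (S(f_1,f_2), S(f_1,f_3), S(f_2,f_3), S(f_2,f_4), S(f_3,f_4), S(f_1,h_5), S(f_2,h_5), S(f_3,h_5), S(f_4,h_5)) all reduce to 0 modulo the current basis, so we have a Gröbner basis.
Inter-reduce: drop elements whose leading term is divisible by another's, tail-reduce, and make monic.
Reduced Gröbner basis: {u - 2, v + 1}.
Label its elements g_1 = u - 2, g_2 = v + 1.

Reduce p = 2u^{2} - 2uv - 2u - v - 1 modulo G:
  leading term u^{2}: subtract (2u)·g_1 from 2u^{2} - 2uv - 2u - v - 1 → -2uv + 2u - v - 1
  leading term uv: subtract (-2v)·g_1 from -2uv + 2u - v - 1 → 2u - 1
  leading term u: subtract (2)·g_1 from 2u - 1 → -2
  leading term 1: no divisor's leading term divides it; move -2 to the remainder.
  normal form = -2.
The normal form is nonzero, so p ∉ I. Since p minus its normal form lies in I, I + (p) = I + (r) where r = -2; decide whether this ideal is the whole ring.
Here r = -2 is a nonzero constant, hence a unit: 1 ∈ I + (p), the Gröbner basis of I + (p) is {1}, and the enlarged system has no common solution — adjoining p is inconsistent.

Ideal membership is decidable via reduction modulo a Gröbner basis.

Adjoining 2u^{2} - 2uv - 2u - v - 1 makes the ideal the whole ring: the system is inconsistent.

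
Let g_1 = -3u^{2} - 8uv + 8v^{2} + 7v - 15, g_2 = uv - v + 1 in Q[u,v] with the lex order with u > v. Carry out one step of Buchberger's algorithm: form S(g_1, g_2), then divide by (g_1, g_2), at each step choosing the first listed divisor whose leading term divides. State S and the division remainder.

S(g_1, g_2) = \tfrac{8}{3}uv^{2} + uv - u - \tfrac{8}{3}v^{3} - \tfrac{7}{3}v^{2} + 5v; remainder on division = -u - \tfrac{8}{3}v^{3} + \tfrac{1}{3}v^{2} + \tfrac{10}{3}v - 1.

lcm(LM(g_1), LM(g_2)) = u^{2}v.
S = (lcm/LT(g_1))·g_1 − (lcm/LT(g_2))·g_2 = \tfrac{8}{3}uv^{2} + uv - u - \tfrac{8}{3}v^{3} - \tfrac{7}{3}v^{2} + 5v.
Reduce S modulo (g_1, g_2) in that order:
  leading term uv^{2}: subtract (\tfrac{8}{3}v)·g_2 from \tfrac{8}{3}uv^{2} + uv - u - \tfrac{8}{3}v^{3} - \tfrac{7}{3}v^{2} + 5v → uv - u - \tfrac{8}{3}v^{3} + \tfrac{1}{3}v^{2} + \tfrac{7}{3}v
  leading term uv: subtract (1)·g_2 from uv - u - \tfrac{8}{3}v^{3} + \tfrac{1}{3}v^{2} + \tfrac{7}{3}v → -u - \tfrac{8}{3}v^{3} + \tfrac{1}{3}v^{2} + \tfrac{10}{3}v - 1
  leading term u: no divisor's leading term divides it; move -u to the remainder.
  leading term v^{3}: no divisor's leading term divides it; move -\tfrac{8}{3}v^{3} to the remainder.
  leading term v^{2}: no divisor's leading term divides it; move \tfrac{1}{3}v^{2} to the remainder.
  leading term v: no divisor's leading term divides it; move \tfrac{10}{3}v to the remainder.
  leading term 1: no divisor's leading term divides it; move -1 to the remainder.
The remainder -u - \tfrac{8}{3}v^{3} + \tfrac{1}{3}v^{2} + \tfrac{10}{3}v - 1 is nonzero, so it would be added as the next basis element.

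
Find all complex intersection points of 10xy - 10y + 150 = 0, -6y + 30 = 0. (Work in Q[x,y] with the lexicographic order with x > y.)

{(-2, 5)}

Compute a lex Gröbner basis by Buchberger's algorithm.
f_1 = 10xy - 10y + 150, LT = xy.
f_2 = -6y + 30, LT = y.

S(f_1,f_2): lcm = xy. S = 5x - y + 15.
  leading term x: no divisor's leading term divides it; move 5x to the remainder.
  leading term y: subtract (\tfrac{1}{6})·f_2 from -y + 15 → 10
  leading term 1: no divisor's leading term divides it; move 10 to the remainder.
  remainder 5x + 10 ≠ 0; add h_3 = 5x + 10 to the basis.

S(f_1,h_3): lcm = xy. S = -3y + 15.
  leading term y: subtract (\tfrac{1}{2})·f_2 from -3y + 15 → 0
  remainder 0.

S(f_2,h_3): leading monomials are coprime, so the S-polynomial reduces to 0 (Buchberger's first criterion).
Every S-polynomial of the final basis reduces to 0, so we have a Gröbner basis.
Inter-reduce: drop elements whose leading term is divisible by another's, tail-reduce, and make monic.
Reduced Gröbner basis: {x + 2, y - 5}.

Since the basis is lex-ordered, y - 5 is univariate in y. Its roots are {5}. Back-substituting each root into the other basis elements fixes the other coordinates.
  y = 5: the earlier basis element becomes x + 2 = 0, giving x = -2 — point (-2, 5).
This is the nonlinear analogue of row-reducing a linear system.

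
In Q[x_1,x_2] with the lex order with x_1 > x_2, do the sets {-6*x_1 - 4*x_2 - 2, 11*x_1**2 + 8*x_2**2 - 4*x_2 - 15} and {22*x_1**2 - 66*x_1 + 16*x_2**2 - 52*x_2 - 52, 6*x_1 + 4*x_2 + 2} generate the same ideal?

Yes, the ideals are equal.

Since reduced Gröbner bases are canonical representatives of ideals under a given ordering, it suffices to compute and compare them.
Buchberger on the first generating set:
f_1 = -6*x_1 - 4*x_2 - 2, LT = x_1.
f_2 = 11*x_1**2 + 8*x_2**2 - 4*x_2 - 15, LT = x_1**2.

S(f_1,f_2): lcm = x_1**2. S = 2/3*x_1*x_2 + 1/3*x_1 - 8/11*x_2**2 + 4/11*x_2 + 15/11.
  reduce S modulo (f_1, f_2):
  remainder -116/99*x_2**2 - 8/99*x_2 + 124/99 ≠ 0; add g_3 = -116/99*x_2**2 - 8/99*x_2 + 124/99 to the basis.

The other S-polynomials (S(f_1,g_3), S(f_2,g_3)) all reduce to 0 modulo the current basis, so we have a Gröbner basis.
Inter-reduce: drop elements whose leading term is divisible by another's, tail-reduce, and make monic.
Reduced Gröbner basis: {x_1 + 2/3*x_2 + 1/3, x_2**2 + 2/29*x_2 - 31/29}.

Buchberger on the second generating set:
h_1 = 22*x_1**2 - 66*x_1 + 16*x_2**2 - 52*x_2 - 52, LT = x_1**2.
h_2 = 6*x_1 + 4*x_2 + 2, LT = x_1.

S(h_1,h_2): lcm = x_1**2. S = -2/3*x_1*x_2 - 10/3*x_1 + 8/11*x_2**2 - 26/11*x_2 - 26/11.
  reduce S modulo (h_1, h_2):
  remainder 116/99*x_2**2 + 8/99*x_2 - 124/99 ≠ 0; add k_3 = 116/99*x_2**2 + 8/99*x_2 - 124/99 to the basis.

The other S-polynomials (S(h_1,k_3), S(h_2,k_3)) all reduce to 0 modulo the current basis, so we have a Gröbner basis.
Inter-reduce: drop elements whose leading term is divisible by another's, tail-reduce, and make monic.
Reduced Gröbner basis: {x_1 + 2/3*x_2 + 1/3, x_2**2 + 2/29*x_2 - 31/29}.

These coincide, so the ideals are equal.
The same test decides containment: I ⊆ J iff every generator of I reduces to 0 modulo a Gröbner basis of J.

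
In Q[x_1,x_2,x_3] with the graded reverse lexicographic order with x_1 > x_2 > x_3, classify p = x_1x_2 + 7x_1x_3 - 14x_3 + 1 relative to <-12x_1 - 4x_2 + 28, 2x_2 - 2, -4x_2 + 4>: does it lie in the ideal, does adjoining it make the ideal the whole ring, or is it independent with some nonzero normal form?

Adjoining x_1x_2 + 7x_1x_3 - 14x_3 + 1 makes the ideal the whole ring: the system is inconsistent.

First compute the reduced Gröbner basis of I by Buchberger's algorithm.
f_1 = -12x_1 - 4x_2 + 28, LT = x_1.
f_2 = 2x_2 - 2, LT = x_2.
f_3 = -4x_2 + 4, LT = x_2.

The S-polynomials (S(f_1,f_2), S(f_1,f_3), S(f_2,f_3)) all reduce to 0 modulo the current basis, so we have a Gröbner basis.
Inter-reduce: drop elements whose leading term is divisible by another's, tail-reduce, and make monic.
Reduced Gröbner basis: {x_1 - 2, x_2 - 1}.
Label its elements g_1 = x_1 - 2, g_2 = x_2 - 1.

Reduce p = x_1x_2 + 7x_1x_3 - 14x_3 + 1 modulo G:
  leading term x_1x_2: subtract (x_2)·g_1 from x_1x_2 + 7x_1x_3 - 14x_3 + 1 → 7x_1x_3 + 2x_2 - 14x_3 + 1
  leading term x_1x_3: subtract (7x_3)·g_1 from 7x_1x_3 + 2x_2 - 14x_3 + 1 → 2x_2 + 1
  leading term x_2: subtract (2)·g_2 from 2x_2 + 1 → 3
  leading term 1: no divisor's leading term divides it; move 3 to the remainder.
  normal form = 3.
The normal form is nonzero, so p ∉ I. Since p minus its normal form lies in I, I + (p) = I + (r) where r = 3; decide whether this ideal is the whole ring.
Here r = 3 is a nonzero constant, hence a unit: 1 ∈ I + (p), the Gröbner basis of I + (p) is {1}, and the enlarged system has no common solution — adjoining p is inconsistent.

Ideal membership is decidable via reduction modulo a Gröbner basis.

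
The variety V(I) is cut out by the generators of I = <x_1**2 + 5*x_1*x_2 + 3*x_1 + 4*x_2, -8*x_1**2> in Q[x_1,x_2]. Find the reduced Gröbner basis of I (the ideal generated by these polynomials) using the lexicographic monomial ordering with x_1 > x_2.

f_1 = x_1**2 + 5*x_1*x_2 + 3*x_1 + 4*x_2, LT = x_1**2.
f_2 = -8*x_1**2, LT = x_1**2.

S(f_1,f_2): lcm = x_1**2. S = 5*x_1*x_2 + 3*x_1 + 4*x_2.
  leading term x_1*x_2: no divisor's leading term divides it; move 5*x_1*x_2 to the remainder.
  leading term x_1: no divisor's leading term divides it; move 3*x_1 to the remainder.
  leading term x_2: no divisor's leading term divides it; move 4*x_2 to the remainder.
  remainder 5*x_1*x_2 + 3*x_1 + 4*x_2 ≠ 0; add g_3 = 5*x_1*x_2 + 3*x_1 + 4*x_2 to the basis.

S(f_1,g_3): lcm = x_1**2*x_2. S = -3/5*x_1**2 + 5*x_1*x_2**2 + 11/5*x_1*x_2 + 4*x_2**2.
  leading term x_1**2: subtract (-3/5)·f_1 from -3/5*x_1**2 + 5*x_1*x_2**2 + 11/5*x_1*x_2 + 4*x_2**2 → 5*x_1*x_2**2 + 26/5*x_1*x_2 + 9/5*x_1 + 4*x_2**2 + 12/5*x_2
  leading term x_1*x_2**2: subtract (x_2)·g_3 from 5*x_1*x_2**2 + 26/5*x_1*x_2 + 9/5*x_1 + 4*x_2**2 + 12/5*x_2 → 11/5*x_1*x_2 + 9/5*x_1 + 12/5*x_2
  leading term x_1*x_2: subtract (11/25)·g_3 from 11/5*x_1*x_2 + 9/5*x_1 + 12/5*x_2 → 12/25*x_1 + 16/25*x_2
  leading term x_1: no divisor's leading term divides it; move 12/25*x_1 to the remainder.
  leading term x_2: no divisor's leading term divides it; move 16/25*x_2 to the remainder.
  remainder 12/25*x_1 + 16/25*x_2 ≠ 0; add g_4 = 12/25*x_1 + 16/25*x_2 to the basis.

S(g_3,g_4): lcm = x_1*x_2. S = 3/5*x_1 - 4/3*x_2**2 + 4/5*x_2.
  leading term x_1: subtract (5/4)·g_4 from 3/5*x_1 - 4/3*x_2**2 + 4/5*x_2 → -4/3*x_2**2
  leading term x_2**2: no divisor's leading term divides it; move -4/3*x_2**2 to the remainder.
  remainder -4/3*x_2**2 ≠ 0; add g_5 = -4/3*x_2**2 to the basis.

The other S-polynomials (S(f_2,g_3), S(f_1,g_4), S(f_2,g_4), S(f_1,g_5), S(f_2,g_5), S(g_3,g_5), S(g_4,g_5)) all reduce to 0 modulo the current basis, so we have a Gröbner basis.
Inter-reduce: drop elements whose leading term is divisible by another's, tail-reduce, and make monic.

G = {x_1 + 4/3*x_2, x_2**2}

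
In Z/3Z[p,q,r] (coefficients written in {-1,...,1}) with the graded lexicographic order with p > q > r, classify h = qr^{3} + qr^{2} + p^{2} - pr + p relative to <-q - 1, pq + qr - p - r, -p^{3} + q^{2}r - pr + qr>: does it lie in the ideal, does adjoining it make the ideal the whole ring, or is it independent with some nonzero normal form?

qr^{3} + qr^{2} + p^{2} - pr + p is independent of I; its normal form modulo I is -r^{2} - r.

First compute the reduced Gröbner basis of I by Buchberger's algorithm.
f_1 = -q - 1, LT = q.
f_2 = pq + qr - p - r, LT = pq.
f_3 = -p^{3} + q^{2}r - pr + qr, LT = p^{3}.

S(f_1,f_2): lcm = pq. S = -qr - p + r.
  leading term qr: subtract (r)·f_1 from -qr - p + r → -p - r
  leading term p: no divisor's leading term divides it; move -p to the remainder.
  leading term r: no divisor's leading term divides it; move -r to the remainder.
  remainder -p - r ≠ 0; add k_4 = -p - r to the basis.

S(f_2,f_3): lcm = p^{3}q. S = p^{2}qr + q^{3}r - p^{3} - p^{2}r - pqr + q^{2}r.
  leading term p^{2}qr: subtract (-p^{2}r)·f_1 from p^{2}qr + q^{3}r - p^{3} - p^{2}r - pqr + q^{2}r → q^{3}r - p^{3} + p^{2}r - pqr + q^{2}r
  leading term q^{3}r: subtract (-q^{2}r)·f_1 from q^{3}r - p^{3} + p^{2}r - pqr + q^{2}r → -p^{3} + p^{2}r - pqr
  leading term p^{3}: subtract (1)·f_3 from -p^{3} + p^{2}r - pqr → p^{2}r - pqr - q^{2}r + pr - qr
  leading term p^{2}r: subtract (-pr)·k_4 from p^{2}r - pqr - q^{2}r + pr - qr → -pqr - pr^{2} - q^{2}r + pr - qr
  leading term pqr: subtract (pr)·f_1 from -pqr - pr^{2} - q^{2}r + pr - qr → -pr^{2} - q^{2}r - pr - qr
  leading term pr^{2}: subtract (r^{2})·k_4 from -pr^{2} - q^{2}r - pr - qr → -q^{2}r + r^{3} - pr - qr
  leading term q^{2}r: subtract (qr)·f_1 from -q^{2}r + r^{3} - pr - qr → r^{3} - pr
  leading term r^{3}: no divisor's leading term divides it; move r^{3} to the remainder.
  leading term pr: subtract (r)·k_4 from -pr → r^{2}
  leading term r^{2}: no divisor's leading term divides it; move r^{2} to the remainder.
  remainder r^{3} + r^{2} ≠ 0; add k_5 = r^{3} + r^{2} to the basis.

The other S-polynomials (S(f_1,f_3), S(f_1,k_4), S(f_2,k_4), S(f_3,k_4), S(f_1,k_5), S(f_2,k_5), S(f_3,k_5), S(k_4,k_5)) all reduce to 0 modulo the current basis, so we have a Gröbner basis.
Inter-reduce: drop elements whose leading term is divisible by another's, tail-reduce, and make monic.
Reduced Gröbner basis: {r^{3} + r^{2}, p + r, q + 1}.
Label its elements g_1 = r^{3} + r^{2}, g_2 = p + r, g_3 = q + 1.

Reduce h = qr^{3} + qr^{2} + p^{2} - pr + p modulo G:
  leading term qr^{3}: subtract (q)·g_1 from qr^{3} + qr^{2} + p^{2} - pr + p → p^{2} - pr + p
  leading term p^{2}: subtract (p)·g_2 from p^{2} - pr + p → pr + p
  leading term pr: subtract (r)·g_2 from pr + p → -r^{2} + p
  leading term r^{2}: no divisor's leading term divides it; move -r^{2} to the remainder.
  leading term p: subtract (1)·g_2 from p → -r
  leading term r: no divisor's leading term divides it; move -r to the remainder.
  normal form = -r^{2} - r.
The normal form is nonzero, so h ∉ I. Since h minus its normal form lies in I, I + (h) = I + (n) where n = -r^{2} - r; decide whether this ideal is the whole ring.
Run Buchberger on G together with n (pairs among the g_i already reduce to 0 since G is a Gröbner basis):
g_1 = r^{3} + r^{2}, LT = r^{3}.
g_2 = p + r, LT = p.
g_3 = q + 1, LT = q.
n = -r^{2} - r, LT = r^{2}.

The S-polynomials (S(g_1,g_2), S(g_1,g_3), S(g_1,n), S(g_2,g_3), S(g_2,n), S(g_3,n)) all reduce to 0 modulo the current basis, so we have a Gröbner basis.
Inter-reduce: drop elements whose leading term is divisible by another's, tail-reduce, and make monic.
Reduced Gröbner basis: {r^{2} + r, p + r, q + 1}.
The reduced Gröbner basis of I + (h) is {r^{2} + r, p + r, q + 1} ≠ {1}, a proper ideal, so the enlarged system stays consistent: h is independent of I, with normal form -r^{2} - r.

The remainder on division by a Gröbner basis is unique — it is the normal form.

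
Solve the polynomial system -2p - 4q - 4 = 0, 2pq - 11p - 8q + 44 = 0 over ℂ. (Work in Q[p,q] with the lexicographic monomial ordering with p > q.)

Compute a lex Gröbner basis by Buchberger's algorithm.
f_1 = -2p - 4q - 4, LT = p.
f_2 = 2pq - 11p - 8q + 44, LT = pq.

S(f_1,f_2): lcm = pq. S = 11/2p + 2q^2 + 6q - 22.
  leading term p: subtract (-11/4)·f_1 from 11/2p + 2q^2 + 6q - 22 → 2q^2 - 5q - 33
  leading term q^2: no divisor's leading term divides it; move 2q^2 to the remainder.
  leading term q: no divisor's leading term divides it; move -5q to the remainder.
  leading term 1: no divisor's leading term divides it; move -33 to the remainder.
  remainder 2q^2 - 5q - 33 ≠ 0; add h_3 = 2q^2 - 5q - 33 to the basis.

The other S-polynomials (S(f_1,h_3), S(f_2,h_3)) all reduce to 0 modulo the current basis, so we have a Gröbner basis.
Inter-reduce: drop elements whose leading term is divisible by another's, tail-reduce, and make monic.
Reduced Gröbner basis: {p + 2q + 2, q^2 - 5/2q - 33/2}.

Elimination: the polynomial q^2 - 5/2q - 33/2 lies in the elimination ideal for q, so q ∈ {-3, 11/2}. For each such q, the remaining basis elements (now univariate) give the rest of the solution.
  q = -3: the earlier basis element becomes p - 4 = 0, giving p = 4 — point (4, -3).
  q = 11/2: the earlier basis element becomes p + 13 = 0, giving p = -13 — point (-13, 11/2).

{(4, -3), (-13, 11/2)}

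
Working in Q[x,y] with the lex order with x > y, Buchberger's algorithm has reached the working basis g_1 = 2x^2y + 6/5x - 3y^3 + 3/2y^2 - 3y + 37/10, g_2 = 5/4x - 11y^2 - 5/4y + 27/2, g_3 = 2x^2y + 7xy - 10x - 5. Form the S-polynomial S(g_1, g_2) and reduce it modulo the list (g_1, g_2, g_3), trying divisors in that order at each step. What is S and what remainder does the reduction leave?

S(g_1, g_2) = 44/5xy^3 + xy^2 - 54/5xy + 3/5x - 3/2y^3 + 3/4y^2 - 3/2y + 37/20; remainder on division = 1936/25y^5 + 88/5y^4 - 9529/50y^3 - 1557/100y^2 + 5787/50y - 463/100.

lcm(LM(g_1), LM(g_2)) = x^2y.
S = (lcm/LT(g_1))·g_1 − (lcm/LT(g_2))·g_2 = 44/5xy^3 + xy^2 - 54/5xy + 3/5x - 3/2y^3 + 3/4y^2 - 3/2y + 37/20.
Reduce S modulo (g_1, g_2, g_3) in that order:
  leading term xy^3: subtract (176/25y^3)·g_2 from 44/5xy^3 + xy^2 - 54/5xy + 3/5x - 3/2y^3 + 3/4y^2 - 3/2y + 37/20 → xy^2 - 54/5xy + 3/5x + 1936/25y^5 + 44/5y^4 - 4827/50y^3 + 3/4y^2 - 3/2y + 37/20
  leading term xy^2: subtract (4/5y^2)·g_2 from xy^2 - 54/5xy + 3/5x + 1936/25y^5 + 44/5y^4 - 4827/50y^3 + 3/4y^2 - 3/2y + 37/20 → -54/5xy + 3/5x + 1936/25y^5 + 88/5y^4 - 4777/50y^3 - 201/20y^2 - 3/2y + 37/20
  leading term xy: subtract (-216/25y)·g_2 from -54/5xy + 3/5x + 1936/25y^5 + 88/5y^4 - 4777/50y^3 - 201/20y^2 - 3/2y + 37/20 → 3/5x + 1936/25y^5 + 88/5y^4 - 9529/50y^3 - 417/20y^2 + 5757/50y + 37/20
  leading term x: subtract (12/25)·g_2 from 3/5x + 1936/25y^5 + 88/5y^4 - 9529/50y^3 - 417/20y^2 + 5757/50y + 37/20 → 1936/25y^5 + 88/5y^4 - 9529/50y^3 - 1557/100y^2 + 5787/50y - 463/100
  leading term y^5: no divisor's leading term divides it; move 1936/25y^5 to the remainder.
  leading term y^4: no divisor's leading term divides it; move 88/5y^4 to the remainder.
  leading term y^3: no divisor's leading term divides it; move -9529/50y^3 to the remainder.
  leading term y^2: no divisor's leading term divides it; move -1557/100y^2 to the remainder.
  leading term y: no divisor's leading term divides it; move 5787/50y to the remainder.
  leading term 1: no divisor's leading term divides it; move -463/100 to the remainder.
The remainder 1936/25y^5 + 88/5y^4 - 9529/50y^3 - 1557/100y^2 + 5787/50y - 463/100 is nonzero, so it would be added as the next basis element.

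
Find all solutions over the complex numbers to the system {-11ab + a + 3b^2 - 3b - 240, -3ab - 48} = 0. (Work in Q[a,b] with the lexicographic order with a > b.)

Compute a lex Gröbner basis by Buchberger's algorithm.
f_1 = -11ab + a + 3b^2 - 3b - 240, LT = ab.
f_2 = -3ab - 48, LT = ab.

S(f_1,f_2): lcm = ab. S = -1/11a - 3/11b^2 + 3/11b + 64/11.
  leading term a: no divisor's leading term divides it; move -1/11a to the remainder.
  leading term b^2: no divisor's leading term divides it; move -3/11b^2 to the remainder.
  leading term b: no divisor's leading term divides it; move 3/11b to the remainder.
  leading term 1: no divisor's leading term divides it; move 64/11 to the remainder.
  remainder -1/11a - 3/11b^2 + 3/11b + 64/11 ≠ 0; add h_3 = -1/11a - 3/11b^2 + 3/11b + 64/11 to the basis.

S(f_1,h_3): lcm = ab. S = -1/11a - 3b^3 + 30/11b^2 + 707/11b + 240/11.
  leading term a: subtract (1)·h_3 from -1/11a - 3b^3 + 30/11b^2 + 707/11b + 240/11 → -3b^3 + 3b^2 + 64b + 16
  leading term b^3: no divisor's leading term divides it; move -3b^3 to the remainder.
  leading term b^2: no divisor's leading term divides it; move 3b^2 to the remainder.
  leading term b: no divisor's leading term divides it; move 64b to the remainder.
  leading term 1: no divisor's leading term divides it; move 16 to the remainder.
  remainder -3b^3 + 3b^2 + 64b + 16 ≠ 0; add h_4 = -3b^3 + 3b^2 + 64b + 16 to the basis.

The other S-polynomials (S(f_2,h_3), S(f_1,h_4), S(f_2,h_4), S(h_3,h_4)) all reduce to 0 modulo the current basis, so we have a Gröbner basis.
Inter-reduce: drop elements whose leading term is divisible by another's, tail-reduce, and make monic.
Reduced Gröbner basis: {a + 3b^2 - 3b - 64, b^3 - b^2 - 64/3b - 16/3}.

Since the basis is lex-ordered, b^3 - b^2 - 64/3b - 16/3 is univariate in b. Its roots are {-4, 5/2 - sqrt(273)/6, 5/2 + sqrt(273)/6}. Back-substituting each root into the other basis elements fixes the other coordinates.
  b = -4: the earlier basis element becomes a - 4 = 0, giving a = 4 — point (4, -4).
  b = 5/2 - sqrt(273)/6: the earlier basis element becomes a - 2*sqrt(273) - 30 = 0, giving a = 30 + 2*sqrt(273) — point (30 + 2*sqrt(273), 5/2 - sqrt(273)/6).
  b = 5/2 + sqrt(273)/6: the earlier basis element becomes a - 30 + 2*sqrt(273) = 0, giving a = 30 - 2*sqrt(273) — point (30 - 2*sqrt(273), 5/2 + sqrt(273)/6).
Each listed point satisfies every original equation (direct substitution).

{(4, -4), (30 + 2*sqrt(273), 5/2 - sqrt(273)/6), (30 - 2*sqrt(273), 5/2 + sqrt(273)/6)}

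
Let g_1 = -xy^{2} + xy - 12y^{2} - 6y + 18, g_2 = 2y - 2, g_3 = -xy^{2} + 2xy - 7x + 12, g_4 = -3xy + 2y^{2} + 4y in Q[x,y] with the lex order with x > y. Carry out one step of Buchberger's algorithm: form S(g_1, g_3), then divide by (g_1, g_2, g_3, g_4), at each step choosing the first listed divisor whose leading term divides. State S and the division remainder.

lcm(LM(g_1), LM(g_3)) = xy^{2}.
S = (lcm/LT(g_1))·g_1 − (lcm/LT(g_3))·g_3 = xy - 7x + 12y^{2} + 6y - 6.
Reduce S modulo (g_1, g_2, g_3, g_4) in that order:
  leading term xy: subtract (\tfrac{1}{2}x)·g_2 from xy - 7x + 12y^{2} + 6y - 6 → -6x + 12y^{2} + 6y - 6
  leading term x: no divisor's leading term divides it; move -6x to the remainder.
  leading term y^{2}: subtract (6y)·g_2 from 12y^{2} + 6y - 6 → 18y - 6
  leading term y: subtract (9)·g_2 from 18y - 6 → 12
  leading term 1: no divisor's leading term divides it; move 12 to the remainder.
The remainder -6x + 12 is nonzero, so it would be added as the next basis element.

S(g_1, g_3) = xy - 7x + 12y^{2} + 6y - 6; remainder on division = -6x + 12.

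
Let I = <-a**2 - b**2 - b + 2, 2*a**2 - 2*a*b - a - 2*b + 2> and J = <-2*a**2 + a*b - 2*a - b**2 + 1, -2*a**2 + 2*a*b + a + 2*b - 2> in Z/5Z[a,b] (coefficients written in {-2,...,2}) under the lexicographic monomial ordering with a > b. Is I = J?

Yes, the ideals are equal.

Equality of ideals is decidable: compute both reduced Gröbner bases (unique for the ordering) and check whether they agree.
Buchberger on the first generating set:
f_1 = -a**2 - b**2 - b + 2, LT = a**2.
f_2 = 2*a**2 - 2*a*b - a - 2*b + 2, LT = a**2.

S(f_1,f_2): lcm = a**2. S = a*b - 2*a + b**2 + 2*b + 2.
  leading term a*b: no divisor's leading term divides it; move a*b to the remainder.
  leading term a: no divisor's leading term divides it; move -2*a to the remainder.
  leading term b**2: no divisor's leading term divides it; move b**2 to the remainder.
  leading term b: no divisor's leading term divides it; move 2*b to the remainder.
  leading term 1: no divisor's leading term divides it; move 2 to the remainder.
  remainder a*b - 2*a + b**2 + 2*b + 2 ≠ 0; add g_3 = a*b - 2*a + b**2 + 2*b + 2 to the basis.

S(f_1,g_3): lcm = a**2*b. S = 2*a**2 - a*b**2 - 2*a*b - 2*a + b**3 + b**2 - 2*b.
  leading term a**2: subtract (-2)·f_1 from 2*a**2 - a*b**2 - 2*a*b - 2*a + b**3 + b**2 - 2*b → -a*b**2 - 2*a*b - 2*a + b**3 - b**2 + b - 1
  leading term a*b**2: subtract (-b)·g_3 from -a*b**2 - 2*a*b - 2*a + b**3 - b**2 + b - 1 → a*b - 2*a + 2*b**3 + b**2 - 2*b - 1
  leading term a*b: subtract (1)·g_3 from a*b - 2*a + 2*b**3 + b**2 - 2*b - 1 → 2*b**3 + b + 2
  leading term b**3: no divisor's leading term divides it; move 2*b**3 to the remainder.
  leading term b: no divisor's leading term divides it; move b to the remainder.
  leading term 1: no divisor's leading term divides it; move 2 to the remainder.
  remainder 2*b**3 + b + 2 ≠ 0; add g_4 = 2*b**3 + b + 2 to the basis.

The other S-polynomials (S(f_2,g_3), S(f_1,g_4), S(f_2,g_4), S(g_3,g_4)) all reduce to 0 modulo the current basis, so we have a Gröbner basis.
Inter-reduce: drop elements whose leading term is divisible by another's, tail-reduce, and make monic.
Reduced Gröbner basis: {a**2 + b**2 + b - 2, a*b - 2*a + b**2 + 2*b + 2, b**3 - 2*b + 1}.

Buchberger on the second generating set:
h_1 = -2*a**2 + a*b - 2*a - b**2 + 1, LT = a**2.
h_2 = -2*a**2 + 2*a*b + a + 2*b - 2, LT = a**2.

S(h_1,h_2): lcm = a**2. S = -2*a*b - a - 2*b**2 + b + 1.
  leading term a*b: no divisor's leading term divides it; move -2*a*b to the remainder.
  leading term a: no divisor's leading term divides it; move -a to the remainder.
  leading term b**2: no divisor's leading term divides it; move -2*b**2 to the remainder.
  leading term b: no divisor's leading term divides it; move b to the remainder.
  leading term 1: no divisor's leading term divides it; move 1 to the remainder.
  remainder -2*a*b - a - 2*b**2 + b + 1 ≠ 0; add k_3 = -2*a*b - a - 2*b**2 + b + 1 to the basis.

S(h_1,k_3): lcm = a**2*b. S = 2*a**2 + a*b**2 - a*b - 2*a - 2*b**3 + 2*b.
  leading term a**2: subtract (-1)·h_1 from 2*a**2 + a*b**2 - a*b - 2*a - 2*b**3 + 2*b → a*b**2 + a - 2*b**3 - b**2 + 2*b + 1
  leading term a*b**2: subtract (2*b)·k_3 from a*b**2 + a - 2*b**3 - b**2 + 2*b + 1 → 2*a*b + a + 2*b**3 + 2*b**2 + 1
  leading term a*b: subtract (-1)·k_3 from 2*a*b + a + 2*b**3 + 2*b**2 + 1 → 2*b**3 + b + 2
  leading term b**3: no divisor's leading term divides it; move 2*b**3 to the remainder.
  leading term b: no divisor's leading term divides it; move b to the remainder.
  leading term 1: no divisor's leading term divides it; move 2 to the remainder.
  remainder 2*b**3 + b + 2 ≠ 0; add k_4 = 2*b**3 + b + 2 to the basis.

The other S-polynomials (S(h_2,k_3), S(h_1,k_4), S(h_2,k_4), S(k_3,k_4)) all reduce to 0 modulo the current basis, so we have a Gröbner basis.
Inter-reduce: drop elements whose leading term is divisible by another's, tail-reduce, and make monic.
Reduced Gröbner basis: {a**2 + b**2 + b - 2, a*b - 2*a + b**2 + 2*b + 2, b**3 - 2*b + 1}.

Same reduced basis, so the two generating sets span the same ideal.
The same test decides containment: I ⊆ J iff every generator of I reduces to 0 modulo a Gröbner basis of J.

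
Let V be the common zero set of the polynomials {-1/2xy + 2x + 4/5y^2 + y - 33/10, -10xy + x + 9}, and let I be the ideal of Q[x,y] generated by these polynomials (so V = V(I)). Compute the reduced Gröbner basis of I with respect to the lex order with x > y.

G = {x + 16/39y^2 + 20/39y - 25/13, y^3 + 23/20y^2 - 77/16y + 213/80}

f_1 = -1/2xy + 2x + 4/5y^2 + y - 33/10, LT = xy.
f_2 = -10xy + x + 9, LT = xy.

S(f_1,f_2): lcm = xy. S = -39/10x - 8/5y^2 - 2y + 15/2.
  reduce S modulo (f_1, f_2):
  remainder -39/10x - 8/5y^2 - 2y + 15/2 ≠ 0; add g_3 = -39/10x - 8/5y^2 - 2y + 15/2 to the basis.

S(f_1,g_3): lcm = xy. S = -4x - 16/39y^3 - 412/195y^2 - 1/13y + 33/5.
  reduce S modulo (f_1, f_2, g_3):
  remainder -16/39y^3 - 92/195y^2 + 77/39y - 71/65 ≠ 0; add g_4 = -16/39y^3 - 92/195y^2 + 77/39y - 71/65 to the basis.

The other S-polynomials (S(f_2,g_3), S(f_1,g_4), S(f_2,g_4), S(g_3,g_4)) all reduce to 0 modulo the current basis, so we have a Gröbner basis.
Inter-reduce: drop elements whose leading term is divisible by another's, tail-reduce, and make monic.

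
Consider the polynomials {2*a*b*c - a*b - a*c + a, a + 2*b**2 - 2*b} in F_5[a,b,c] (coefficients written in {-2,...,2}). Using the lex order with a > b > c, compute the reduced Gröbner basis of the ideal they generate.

f_1 = 2*a*b*c - a*b - a*c + a, LT = a*b*c.
f_2 = a + 2*b**2 - 2*b, LT = a.

S(f_1,f_2): lcm = a*b*c. S = 2*a*b + 2*a*c - 2*a - 2*b**3*c + 2*b**2*c.
  reduce S modulo (f_1, f_2):
  remainder -2*b**3*c + b**3 - 2*b**2*c - 2*b**2 - b*c + b ≠ 0; add g_3 = -2*b**3*c + b**3 - 2*b**2*c - 2*b**2 - b*c + b to the basis.

The other S-polynomials (S(f_1,g_3), S(f_2,g_3)) all reduce to 0 modulo the current basis, so we have a Gröbner basis.
Inter-reduce: drop elements whose leading term is divisible by another's, tail-reduce, and make monic.

G = {a + 2*b**2 - 2*b, b**3*c + 2*b**3 + b**2*c + b**2 - 2*b*c + 2*b}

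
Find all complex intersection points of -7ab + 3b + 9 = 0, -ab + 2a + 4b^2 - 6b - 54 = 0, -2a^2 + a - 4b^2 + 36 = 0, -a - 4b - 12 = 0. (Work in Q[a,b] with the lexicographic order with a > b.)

Compute a lex Gröbner basis by Buchberger's algorithm.
f_1 = -7ab + 3b + 9, LT = ab.
f_2 = -ab + 2a + 4b^2 - 6b - 54, LT = ab.
f_3 = -2a^2 + a - 4b^2 + 36, LT = a^2.
f_4 = -a - 4b - 12, LT = a.

S(f_1,f_2): lcm = ab. S = 2a + 4b^2 - 45/7b - 387/7.
  leading term a: subtract (-2)·f_4 from 2a + 4b^2 - 45/7b - 387/7 → 4b^2 - 101/7b - 555/7
  leading term b^2: no divisor's leading term divides it; move 4b^2 to the remainder.
  leading term b: no divisor's leading term divides it; move -101/7b to the remainder.
  leading term 1: no divisor's leading term divides it; move -555/7 to the remainder.
  remainder 4b^2 - 101/7b - 555/7 ≠ 0; add h_5 = 4b^2 - 101/7b - 555/7 to the basis.

S(f_1,f_3): lcm = a^2b. S = 1/14ab - 9/7a - 2b^3 + 18b.
  leading term ab: subtract (-1/98)·f_1 from 1/14ab - 9/7a - 2b^3 + 18b → -9/7a - 2b^3 + 1767/98b + 9/98
  leading term a: subtract (9/7)·f_4 from -9/7a - 2b^3 + 1767/98b + 9/98 → -2b^3 + 2271/98b + 1521/98
  leading term b^3: subtract (-1/2b)·h_5 from -2b^3 + 2271/98b + 1521/98 → -101/14b^2 - 807/49b + 1521/98
  leading term b^2: subtract (-101/56)·h_5 from -101/14b^2 - 807/49b + 1521/98 → -16657/392b - 49971/392
  leading term b: no divisor's leading term divides it; move -16657/392b to the remainder.
  leading term 1: no divisor's leading term divides it; move -49971/392 to the remainder.
  remainder -16657/392b - 49971/392 ≠ 0; add h_6 = -16657/392b - 49971/392 to the basis.

S(f_1,f_4): lcm = ab. S = -4b^2 - 87/7b - 9/7.
  leading term b^2: subtract (-1)·h_5 from -4b^2 - 87/7b - 9/7 → -188/7b - 564/7
  leading term b: subtract (10528/16657)·h_6 from -188/7b - 564/7 → 0
  remainder 0.

S(f_2,f_3): lcm = a^2b. S = -2a^2 - 4ab^2 + 13/2ab + 54a - 2b^3 + 18b.
  leading term a^2: subtract (1)·f_3 from -2a^2 - 4ab^2 + 13/2ab + 54a - 2b^3 + 18b → -4ab^2 + 13/2ab + 53a - 2b^3 + 4b^2 + 18b - 36
  leading term ab^2: subtract (4/7b)·f_1 from -4ab^2 + 13/2ab + 53a - 2b^3 + 4b^2 + 18b - 36 → 13/2ab + 53a - 2b^3 + 16/7b^2 + 90/7b - 36
  leading term ab: subtract (-13/14)·f_1 from 13/2ab + 53a - 2b^3 + 16/7b^2 + 90/7b - 36 → 53a - 2b^3 + 16/7b^2 + 219/14b - 387/14
  leading term a: subtract (-53)·f_4 from 53a - 2b^3 + 16/7b^2 + 219/14b - 387/14 → -2b^3 + 16/7b^2 - 2749/14b - 9291/14
  leading term b^3: subtract (-1/2b)·h_5 from -2b^3 + 16/7b^2 - 2749/14b - 9291/14 → -69/14b^2 - 236b - 9291/14
  leading term b^2: subtract (-69/56)·h_5 from -69/14b^2 - 236b - 9291/14 → -99481/392b - 298443/392
  leading term b: subtract (99481/16657)·h_6 from -99481/392b - 298443/392 → 0
  remainder 0.

S(f_2,f_4): lcm = ab. S = -2a - 8b^2 - 6b + 54.
  leading term a: subtract (2)·f_4 from -2a - 8b^2 - 6b + 54 → -8b^2 + 2b + 78
  leading term b^2: subtract (-2)·h_5 from -8b^2 + 2b + 78 → -188/7b - 564/7
  leading term b: subtract (10528/16657)·h_6 from -188/7b - 564/7 → 0
  remainder 0.

S(f_3,f_4): lcm = a^2. S = -4ab - 25/2a + 2b^2 - 18.
  leading term ab: subtract (4/7)·f_1 from -4ab - 25/2a + 2b^2 - 18 → -25/2a + 2b^2 - 12/7b - 162/7
  leading term a: subtract (25/2)·f_4 from -25/2a + 2b^2 - 12/7b - 162/7 → 2b^2 + 338/7b + 888/7
  leading term b^2: subtract (1/2)·h_5 from 2b^2 + 338/7b + 888/7 → 111/2b + 333/2
  leading term b: subtract (-21756/16657)·h_6 from 111/2b + 333/2 → 0
  remainder 0.

S(f_1,h_5): lcm = ab^2. S = 101/28ab + 555/28a - 3/7b^2 - 9/7b.
  leading term ab: subtract (-101/196)·f_1 from 101/28ab + 555/28a - 3/7b^2 - 9/7b → 555/28a - 3/7b^2 + 51/196b + 909/196
  leading term a: subtract (-555/28)·f_4 from 555/28a - 3/7b^2 + 51/196b + 909/196 → -3/7b^2 - 15489/196b - 45711/196
  leading term b^2: subtract (-3/28)·h_5 from -3/7b^2 - 15489/196b - 45711/196 → -564/7b - 1692/7
  leading term b: subtract (31584/16657)·h_6 from -564/7b - 1692/7 → 0
  remainder 0.

S(f_2,h_5): lcm = ab^2. S = 45/28ab + 555/28a - 4b^3 + 6b^2 + 54b.
  leading term ab: subtract (-45/196)·f_1 from 45/28ab + 555/28a - 4b^3 + 6b^2 + 54b → 555/28a - 4b^3 + 6b^2 + 10719/196b + 405/196
  leading term a: subtract (-555/28)·f_4 from 555/28a - 4b^3 + 6b^2 + 10719/196b + 405/196 → -4b^3 + 6b^2 - 4821/196b - 46215/196
  leading term b^3: subtract (-b)·h_5 from -4b^3 + 6b^2 - 4821/196b - 46215/196 → -59/7b^2 - 20361/196b - 46215/196
  leading term b^2: subtract (-59/28)·h_5 from -59/7b^2 - 20361/196b - 46215/196 → -940/7b - 2820/7
  leading term b: subtract (52640/16657)·h_6 from -940/7b - 2820/7 → 0
  remainder 0.

S(f_3,h_5): leading monomials are coprime, so the S-polynomial reduces to 0 (Buchberger's first criterion).
S(f_4,h_5): leading monomials are coprime, so the S-polynomial reduces to 0 (Buchberger's first criterion).
S(f_1,h_6): lcm = ab. S = -3a - 3/7b - 9/7.
  leading term a: subtract (3)·f_4 from -3a - 3/7b - 9/7 → 81/7b + 243/7
  leading term b: subtract (-4536/16657)·h_6 from 81/7b + 243/7 → 0
  remainder 0.

S(f_2,h_6): lcm = ab. S = -5a - 4b^2 + 6b + 54.
  leading term a: subtract (5)·f_4 from -5a - 4b^2 + 6b + 54 → -4b^2 + 26b + 114
  leading term b^2: subtract (-1)·h_5 from -4b^2 + 26b + 114 → 81/7b + 243/7
  leading term b: subtract (-4536/16657)·h_6 from 81/7b + 243/7 → 0
  remainder 0.

S(f_3,h_6): leading monomials are coprime, so the S-polynomial reduces to 0 (Buchberger's first criterion).
S(f_4,h_6): leading monomials are coprime, so the S-polynomial reduces to 0 (Buchberger's first criterion).
S(h_5,h_6): lcm = b^2. S = -185/28b - 555/28.
  leading term b: subtract (2590/16657)·h_6 from -185/28b - 555/28 → 0
  remainder 0.

Every S-polynomial of the final basis reduces to 0, so we have a Gröbner basis.
Inter-reduce: drop elements whose leading term is divisible by another's, tail-reduce, and make monic.
Reduced Gröbner basis: {a, b + 3}.

From the last basis element, b + 3 = 0, so b takes values in {-3}. Each choice, substituted upward through the basis, yields the corresponding point(s) of the solution set.
  b = -3: the earlier basis element becomes a = 0, giving a = 0 — point (0, -3).
Each listed point satisfies every original equation (direct substitution).

{(0, -3)}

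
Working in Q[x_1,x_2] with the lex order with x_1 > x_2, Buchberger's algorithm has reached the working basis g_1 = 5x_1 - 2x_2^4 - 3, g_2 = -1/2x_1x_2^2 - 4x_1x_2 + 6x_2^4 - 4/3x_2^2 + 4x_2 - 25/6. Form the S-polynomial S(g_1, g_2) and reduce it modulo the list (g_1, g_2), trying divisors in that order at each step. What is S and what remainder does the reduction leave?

lcm(LM(g_1), LM(g_2)) = x_1x_2^2.
S = (lcm/LT(g_1))·g_1 − (lcm/LT(g_2))·g_2 = -8x_1x_2 - 2/5x_2^6 + 12x_2^4 - 49/15x_2^2 + 8x_2 - 25/3.
Reduce S modulo (g_1, g_2) in that order:
  leading term x_1x_2: subtract (-8/5x_2)·g_1 from -8x_1x_2 - 2/5x_2^6 + 12x_2^4 - 49/15x_2^2 + 8x_2 - 25/3 → -2/5x_2^6 - 16/5x_2^5 + 12x_2^4 - 49/15x_2^2 + 16/5x_2 - 25/3
  leading term x_2^6: no divisor's leading term divides it; move -2/5x_2^6 to the remainder.
  leading term x_2^5: no divisor's leading term divides it; move -16/5x_2^5 to the remainder.
  leading term x_2^4: no divisor's leading term divides it; move 12x_2^4 to the remainder.
  leading term x_2^2: no divisor's leading term divides it; move -49/15x_2^2 to the remainder.
  leading term x_2: no divisor's leading term divides it; move 16/5x_2 to the remainder.
  leading term 1: no divisor's leading term divides it; move -25/3 to the remainder.
The remainder -2/5x_2^6 - 16/5x_2^5 + 12x_2^4 - 49/15x_2^2 + 16/5x_2 - 25/3 is nonzero, so it would be added as the next basis element.

S(g_1, g_2) = -8x_1x_2 - 2/5x_2^6 + 12x_2^4 - 49/15x_2^2 + 8x_2 - 25/3; remainder on division = -2/5x_2^6 - 16/5x_2^5 + 12x_2^4 - 49/15x_2^2 + 16/5x_2 - 25/3.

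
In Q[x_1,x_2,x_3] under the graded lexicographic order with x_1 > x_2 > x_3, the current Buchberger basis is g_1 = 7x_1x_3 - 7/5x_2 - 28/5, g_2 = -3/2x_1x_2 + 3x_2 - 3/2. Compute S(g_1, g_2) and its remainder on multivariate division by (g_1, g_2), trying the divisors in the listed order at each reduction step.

lcm(LM(g_1), LM(g_2)) = x_1x_2x_3.
S = (lcm/LT(g_1))·g_1 − (lcm/LT(g_2))·g_2 = -1/5x_2^2 + 2x_2x_3 - 4/5x_2 - x_3.
Reduce S modulo (g_1, g_2) in that order:
  leading term x_2^2: no divisor's leading term divides it; move -1/5x_2^2 to the remainder.
  leading term x_2x_3: no divisor's leading term divides it; move 2x_2x_3 to the remainder.
  leading term x_2: no divisor's leading term divides it; move -4/5x_2 to the remainder.
  leading term x_3: no divisor's leading term divides it; move -x_3 to the remainder.
The remainder -1/5x_2^2 + 2x_2x_3 - 4/5x_2 - x_3 is nonzero, so it would be added as the next basis element.

S(g_1, g_2) = -1/5x_2^2 + 2x_2x_3 - 4/5x_2 - x_3; remainder on division = -1/5x_2^2 + 2x_2x_3 - 4/5x_2 - x_3.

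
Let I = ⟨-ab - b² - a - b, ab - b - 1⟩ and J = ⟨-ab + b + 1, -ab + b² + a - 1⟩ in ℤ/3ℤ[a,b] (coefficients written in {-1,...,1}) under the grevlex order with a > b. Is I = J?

Since reduced Gröbner bases are canonical representatives of ideals under a given ordering, it suffices to compute and compare them.
Buchberger on the first generating set:
f_1 = -ab - b² - a - b, LT = ab.
f_2 = ab - b - 1, LT = ab.

S(f_1,f_2): lcm = ab. S = b² + a - b + 1.
  reduce S modulo (f_1, f_2):
  remainder b² + a - b + 1 ≠ 0; add g_3 = b² + a - b + 1 to the basis.

S(f_1,g_3): lcm = ab². S = b³ - a² - ab + b² - a.
  reduce S modulo (f_1, f_2, g_3):
  remainder -a² - b - 1 ≠ 0; add g_4 = -a² - b - 1 to the basis.

The other S-polynomials (S(f_2,g_3), S(f_1,g_4), S(f_2,g_4), S(g_3,g_4)) all reduce to 0 modulo the current basis, so we have a Gröbner basis.
Inter-reduce: drop elements whose leading term is divisible by another's, tail-reduce, and make monic.
Reduced Gröbner basis: {a² + b + 1, ab - b - 1, b² + a - b + 1}.

Buchberger on the second generating set:
h_1 = -ab + b + 1, LT = ab.
h_2 = -ab + b² + a - 1, LT = ab.

S(h_1,h_2): lcm = ab. S = b² + a - b + 1.
  reduce S modulo (h_1, h_2):
  remainder b² + a - b + 1 ≠ 0; add k_3 = b² + a - b + 1 to the basis.

S(h_1,k_3): lcm = ab². S = -a² + ab - b² - a - b.
  reduce S modulo (h_1, h_2, k_3):
  remainder -a² - b - 1 ≠ 0; add k_4 = -a² - b - 1 to the basis.

The other S-polynomials (S(h_2,k_3), S(h_1,k_4), S(h_2,k_4), S(k_3,k_4)) all reduce to 0 modulo the current basis, so we have a Gröbner basis.
Inter-reduce: drop elements whose leading term is divisible by another's, tail-reduce, and make monic.
Reduced Gröbner basis: {a² + b + 1, ab - b - 1, b² + a - b + 1}.

The two bases agree; hence the ideals are identical.

Yes, the ideals are equal.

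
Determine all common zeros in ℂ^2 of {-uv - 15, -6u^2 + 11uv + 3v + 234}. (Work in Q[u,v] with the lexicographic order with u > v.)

{(3, -5), (-sqrt(19)/2 - 3/2, -9 + 3*sqrt(19)), (-3/2 + sqrt(19)/2, -3*sqrt(19) - 9)}

Compute a lex Gröbner basis by Buchberger's algorithm.
f_1 = -uv - 15, LT = uv.
f_2 = -6u^2 + 11uv + 3v + 234, LT = u^2.

S(f_1,f_2): lcm = u^2v. S = 11/6uv^2 + 15u + 1/2v^2 + 39v.
  leading term uv^2: subtract (-11/6v)·f_1 from 11/6uv^2 + 15u + 1/2v^2 + 39v → 15u + 1/2v^2 + 23/2v
  leading term u: no divisor's leading term divides it; move 15u to the remainder.
  leading term v^2: no divisor's leading term divides it; move 1/2v^2 to the remainder.
  leading term v: no divisor's leading term divides it; move 23/2v to the remainder.
  remainder 15u + 1/2v^2 + 23/2v ≠ 0; add h_3 = 15u + 1/2v^2 + 23/2v to the basis.

S(f_1,h_3): lcm = uv. S = -1/30v^3 - 23/30v^2 + 15.
  leading term v^3: no divisor's leading term divides it; move -1/30v^3 to the remainder.
  leading term v^2: no divisor's leading term divides it; move -23/30v^2 to the remainder.
  leading term 1: no divisor's leading term divides it; move 15 to the remainder.
  remainder -1/30v^3 - 23/30v^2 + 15 ≠ 0; add h_4 = -1/30v^3 - 23/30v^2 + 15 to the basis.

The other S-polynomials (S(f_2,h_3), S(f_1,h_4), S(f_2,h_4), S(h_3,h_4)) all reduce to 0 modulo the current basis, so we have a Gröbner basis.
Inter-reduce: drop elements whose leading term is divisible by another's, tail-reduce, and make monic.
Reduced Gröbner basis: {u + 1/30v^2 + 23/30v, v^3 + 23v^2 - 450}.

From the last basis element, v^3 + 23v^2 - 450 = 0, so v takes values in {-5, -9 + 3*sqrt(19), -3*sqrt(19) - 9}. Each choice, substituted upward through the basis, yields the corresponding point(s) of the solution set.
  v = -5: the earlier basis element becomes u - 3 = 0, giving u = 3 — point (3, -5).
  v = -9 + 3*sqrt(19): the earlier basis element becomes u + 3/2 + sqrt(19)/2 = 0, giving u = -sqrt(19)/2 - 3/2 — point (-sqrt(19)/2 - 3/2, -9 + 3*sqrt(19)).
  v = -3*sqrt(19) - 9: the earlier basis element becomes u - sqrt(19)/2 + 3/2 = 0, giving u = -3/2 + sqrt(19)/2 — point (-3/2 + sqrt(19)/2, -3*sqrt(19) - 9).
Substituting each solution back into the original system confirms all equations vanish.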